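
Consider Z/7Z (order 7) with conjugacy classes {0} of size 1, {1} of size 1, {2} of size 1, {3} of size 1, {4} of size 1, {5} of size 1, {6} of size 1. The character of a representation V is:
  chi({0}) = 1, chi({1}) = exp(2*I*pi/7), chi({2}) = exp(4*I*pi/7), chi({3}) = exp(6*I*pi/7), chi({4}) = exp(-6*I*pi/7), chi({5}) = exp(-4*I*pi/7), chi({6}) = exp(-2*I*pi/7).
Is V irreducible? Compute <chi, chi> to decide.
Irreducible: <chi, chi> = 1.

Working: <chi, chi> = (1/|G|) sum_C |C| * |chi(C)|^2 = (1/7)[1*|1|^2 + 1*|exp(2*I*pi/7)|^2 + 1*|exp(4*I*pi/7)|^2 + 1*|exp(6*I*pi/7)|^2 + 1*|exp(-6*I*pi/7)|^2 + 1*|exp(-4*I*pi/7)|^2 + 1*|exp(-2*I*pi/7)|^2]
  = (1/7)[(1) + (1) + (1) + (1) + (1) + (1) + (1)] = 7/7 = 1.
(Exp terms are combined using exp(i*s)*conj(exp(i*t)) = exp(i*(s-t)), and sums of them are collapsed using the identity that for every m > 1 the m distinct m-th roots of unity sum to 0, e.g. 1 + exp(2*I*pi/3) + exp(-2*I*pi/3) = 0.)
A character is irreducible iff <chi, chi> = 1, so this representation is irreducible.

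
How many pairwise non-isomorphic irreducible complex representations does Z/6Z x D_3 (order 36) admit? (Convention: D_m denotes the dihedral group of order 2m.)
18

Argument: The number of irreducible complex representations of a finite group equals its number of conjugacy classes. For a direct product, #classes(G x H) = #classes(G) * #classes(H). Z/6Z has 6 classes (abelian), D_3 has 3 classes, so 6 * 3 = 18, so Z/6Z x D_3 (order 36) has exactly 18 irreducible complex representations.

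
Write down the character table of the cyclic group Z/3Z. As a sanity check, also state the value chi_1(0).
Character table of Z/3Z (irreps indexed chi_0,...,chi_2 with chi_k(m) = zeta_3^(k*m), zeta_3 = exp(2*pi*i/3)):
  irrep \ class  {0} (size 1)  {1} (size 1)    {2} (size 1)  
  chi_0          1             1               1             
  chi_1          1             exp(2*I*pi/3)   exp(-2*I*pi/3)
  chi_2          1             exp(-2*I*pi/3)  exp(2*I*pi/3) 

Spot check: chi_1(0) = zeta_3^(1*0) = zeta_3^0 = 1.

Reasoning: Z/3Z is abelian, so all 3 irreducible complex representations are 1-dimensional. They are given by chi_k(m) = zeta_3^(k*m) for k = 0,...,2. Row orthogonality: sum_m chi_k(m) conj(chi_l(m)) = 3 * [k = l].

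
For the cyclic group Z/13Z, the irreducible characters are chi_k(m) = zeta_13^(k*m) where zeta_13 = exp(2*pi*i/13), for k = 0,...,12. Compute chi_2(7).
chi_2(7) = zeta_13^14 = exp(2*I*pi/13)

Derivation: chi_2(7) = zeta_13^(2*7) = zeta_13^14. Since zeta_13^13 = 1, this equals zeta_13^1 = exp(2*pi*i*1/13) = exp(2*I*pi/13).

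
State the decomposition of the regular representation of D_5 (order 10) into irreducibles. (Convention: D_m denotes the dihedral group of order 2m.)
Each irreducible V_i of dimension d_i appears with multiplicity d_i, i.e. rho_reg = (direct sum over all irreducibles V_i) d_i V_i. The irreducible dimensions for D_5 are 1, 1, 2, 2: 2 irreducibles of dimension 1, each with multiplicity 1; 2 irreducibles of dimension 2, each with multiplicity 2. Total dimension 2*1*1 + 2*2*2 = 10 = |G|.

Proof sketch: General theorem: in the regular representation of a finite group G, each irreducible appears with multiplicity equal to its dimension. Check: dim(rho_reg) = sum d_i^2 = 1 + 1 + 4 + 4 = 10 = |G|.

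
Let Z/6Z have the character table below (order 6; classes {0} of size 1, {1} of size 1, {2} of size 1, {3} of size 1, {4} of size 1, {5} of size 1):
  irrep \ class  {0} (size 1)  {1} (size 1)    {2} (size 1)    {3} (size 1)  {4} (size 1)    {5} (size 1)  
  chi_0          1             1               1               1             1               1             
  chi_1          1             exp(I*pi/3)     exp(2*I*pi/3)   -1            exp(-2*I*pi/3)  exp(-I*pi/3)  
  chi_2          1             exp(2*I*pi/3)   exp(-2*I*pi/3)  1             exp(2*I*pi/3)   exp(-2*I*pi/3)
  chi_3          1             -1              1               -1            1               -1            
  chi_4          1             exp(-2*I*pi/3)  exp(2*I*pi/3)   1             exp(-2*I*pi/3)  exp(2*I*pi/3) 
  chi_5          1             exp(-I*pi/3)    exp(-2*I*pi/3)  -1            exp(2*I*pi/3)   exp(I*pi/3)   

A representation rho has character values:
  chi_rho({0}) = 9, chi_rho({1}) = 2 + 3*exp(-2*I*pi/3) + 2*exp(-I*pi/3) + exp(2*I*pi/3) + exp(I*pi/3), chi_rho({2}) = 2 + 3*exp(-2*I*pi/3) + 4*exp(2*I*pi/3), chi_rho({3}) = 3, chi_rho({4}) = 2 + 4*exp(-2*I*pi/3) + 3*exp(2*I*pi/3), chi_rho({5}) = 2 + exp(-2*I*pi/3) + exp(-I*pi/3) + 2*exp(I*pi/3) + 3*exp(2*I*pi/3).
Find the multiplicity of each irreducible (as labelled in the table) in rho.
Multiplicities: chi_0: 2, chi_1: 1, chi_2: 1, chi_3: 0, chi_4: 3, chi_5: 2.

Explanation: Use <chi_rho, chi> = (1/|G|) sum_C |C| * chi_rho(C) * conj(chi(C)) with |G| = 6 for each irreducible chi in the table:
  <chi_rho, chi_0> = (1/6)[1*(9)*conj(1) + 1*(2 + 3*exp(-2*I*pi/3) + 2*exp(-I*pi/3) + exp(2*I*pi/3) + exp(I*pi/3))*conj(1) + 1*(2 + 3*exp(-2*I*pi/3) + 4*exp(2*I*pi/3))*conj(1) + 1*(3)*conj(1) + 1*(2 + 4*exp(-2*I*pi/3) + 3*exp(2*I*pi/3))*conj(1) + 1*(2 + exp(-2*I*pi/3) + exp(-I*pi/3) + 2*exp(I*pi/3) + 3*exp(2*I*pi/3))*conj(1)]
      = (1/6)[(9) + (2 + 3*exp(-2*I*pi/3) + 2*exp(-I*pi/3) + exp(2*I*pi/3) + exp(I*pi/3)) + (2 + 3*exp(-2*I*pi/3) + 4*exp(2*I*pi/3)) + (3) + (2 + 4*exp(-2*I*pi/3) + 3*exp(2*I*pi/3)) + (2 + exp(-2*I*pi/3) + exp(-I*pi/3) + 2*exp(I*pi/3) + 3*exp(2*I*pi/3))] = 12/6 = 2
  <chi_rho, chi_1> = (1/6)[1*(9)*conj(1) + 1*(2 + 3*exp(-2*I*pi/3) + 2*exp(-I*pi/3) + exp(2*I*pi/3) + exp(I*pi/3))*conj(exp(I*pi/3)) + 1*(2 + 3*exp(-2*I*pi/3) + 4*exp(2*I*pi/3))*conj(exp(2*I*pi/3)) + 1*(3)*conj(-1) + 1*(2 + 4*exp(-2*I*pi/3) + 3*exp(2*I*pi/3))*conj(exp(-2*I*pi/3)) + 1*(2 + exp(-2*I*pi/3) + exp(-I*pi/3) + 2*exp(I*pi/3) + 3*exp(2*I*pi/3))*conj(exp(-I*pi/3))]
      = (1/6)[(9) + (-2 + 2*exp(-2*I*pi/3) + 2*exp(-I*pi/3) + exp(I*pi/3)) + (4 + 2*exp(-2*I*pi/3) + 3*exp(2*I*pi/3)) + (-3) + (4 + 3*exp(-2*I*pi/3) + 2*exp(2*I*pi/3)) + (-2 + exp(-I*pi/3) + 2*exp(2*I*pi/3) + 2*exp(I*pi/3))] = 6/6 = 1
  <chi_rho, chi_2> = (1/6)[1*(9)*conj(1) + 1*(2 + 3*exp(-2*I*pi/3) + 2*exp(-I*pi/3) + exp(2*I*pi/3) + exp(I*pi/3))*conj(exp(2*I*pi/3)) + 1*(2 + 3*exp(-2*I*pi/3) + 4*exp(2*I*pi/3))*conj(exp(-2*I*pi/3)) + 1*(3)*conj(1) + 1*(2 + 4*exp(-2*I*pi/3) + 3*exp(2*I*pi/3))*conj(exp(2*I*pi/3)) + 1*(2 + exp(-2*I*pi/3) + exp(-I*pi/3) + 2*exp(I*pi/3) + 3*exp(2*I*pi/3))*conj(exp(-2*I*pi/3))]
      = (1/6)[(9) + (-3) + (3 + 4*exp(-2*I*pi/3) + 2*exp(2*I*pi/3)) + (3) + (3 + 2*exp(-2*I*pi/3) + 4*exp(2*I*pi/3)) + (-3)] = 6/6 = 1
  <chi_rho, chi_3> = (1/6)[1*(9)*conj(1) + 1*(2 + 3*exp(-2*I*pi/3) + 2*exp(-I*pi/3) + exp(2*I*pi/3) + exp(I*pi/3))*conj(-1) + 1*(2 + 3*exp(-2*I*pi/3) + 4*exp(2*I*pi/3))*conj(1) + 1*(3)*conj(-1) + 1*(2 + 4*exp(-2*I*pi/3) + 3*exp(2*I*pi/3))*conj(1) + 1*(2 + exp(-2*I*pi/3) + exp(-I*pi/3) + 2*exp(I*pi/3) + 3*exp(2*I*pi/3))*conj(-1)]
      = (1/6)[(9) + (-2 - exp(I*pi/3) - exp(2*I*pi/3) - 2*exp(-I*pi/3) - 3*exp(-2*I*pi/3)) + (2 + 3*exp(-2*I*pi/3) + 4*exp(2*I*pi/3)) + (-3) + (2 + 4*exp(-2*I*pi/3) + 3*exp(2*I*pi/3)) + (-2 - 3*exp(2*I*pi/3) - 2*exp(I*pi/3) - exp(-I*pi/3) - exp(-2*I*pi/3))] = 0/6 = 0
  <chi_rho, chi_4> = (1/6)[1*(9)*conj(1) + 1*(2 + 3*exp(-2*I*pi/3) + 2*exp(-I*pi/3) + exp(2*I*pi/3) + exp(I*pi/3))*conj(exp(-2*I*pi/3)) + 1*(2 + 3*exp(-2*I*pi/3) + 4*exp(2*I*pi/3))*conj(exp(2*I*pi/3)) + 1*(3)*conj(1) + 1*(2 + 4*exp(-2*I*pi/3) + 3*exp(2*I*pi/3))*conj(exp(-2*I*pi/3)) + 1*(2 + exp(-2*I*pi/3) + exp(-I*pi/3) + 2*exp(I*pi/3) + 3*exp(2*I*pi/3))*conj(exp(2*I*pi/3))]
      = (1/6)[(9) + (2 + exp(-2*I*pi/3) + 2*exp(2*I*pi/3) + 2*exp(I*pi/3)) + (4 + 2*exp(-2*I*pi/3) + 3*exp(2*I*pi/3)) + (3) + (4 + 3*exp(-2*I*pi/3) + 2*exp(2*I*pi/3)) + (2 + 2*exp(-2*I*pi/3) + 2*exp(-I*pi/3) + exp(2*I*pi/3))] = 18/6 = 3
  <chi_rho, chi_5> = (1/6)[1*(9)*conj(1) + 1*(2 + 3*exp(-2*I*pi/3) + 2*exp(-I*pi/3) + exp(2*I*pi/3) + exp(I*pi/3))*conj(exp(-I*pi/3)) + 1*(2 + 3*exp(-2*I*pi/3) + 4*exp(2*I*pi/3))*conj(exp(-2*I*pi/3)) + 1*(3)*conj(-1) + 1*(2 + 4*exp(-2*I*pi/3) + 3*exp(2*I*pi/3))*conj(exp(2*I*pi/3)) + 1*(2 + exp(-2*I*pi/3) + exp(-I*pi/3) + 2*exp(I*pi/3) + 3*exp(2*I*pi/3))*conj(exp(I*pi/3))]
      = (1/6)[(9) + (3) + (3 + 4*exp(-2*I*pi/3) + 2*exp(2*I*pi/3)) + (-3) + (3 + 2*exp(-2*I*pi/3) + 4*exp(2*I*pi/3)) + (3)] = 12/6 = 2
(Exp terms are combined using exp(i*s)*conj(exp(i*t)) = exp(i*(s-t)), and sums of them are collapsed using the identity that for every m > 1 the m distinct m-th roots of unity sum to 0, e.g. 1 + exp(2*I*pi/3) + exp(-2*I*pi/3) = 0.)
Dimension check: dim(rho) = sum (mult * dim) = 2*1 + 1*1 + 1*1 + 0*1 + 3*1 + 2*1 = 9 = chi_rho(e) = 9.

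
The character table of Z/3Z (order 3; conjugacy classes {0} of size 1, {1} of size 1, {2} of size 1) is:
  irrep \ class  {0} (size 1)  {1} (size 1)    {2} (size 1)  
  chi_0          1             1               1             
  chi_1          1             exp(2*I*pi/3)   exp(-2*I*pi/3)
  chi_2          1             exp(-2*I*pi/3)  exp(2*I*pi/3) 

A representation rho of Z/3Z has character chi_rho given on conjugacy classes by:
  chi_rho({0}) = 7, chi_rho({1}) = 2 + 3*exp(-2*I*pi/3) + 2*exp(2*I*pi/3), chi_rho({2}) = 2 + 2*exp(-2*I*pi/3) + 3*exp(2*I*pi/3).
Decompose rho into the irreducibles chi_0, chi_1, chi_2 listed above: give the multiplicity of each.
Multiplicities: chi_0: 2, chi_1: 2, chi_2: 3.

Reasoning: Use <chi_rho, chi> = (1/|G|) sum_C |C| * chi_rho(C) * conj(chi(C)) with |G| = 3 for each irreducible chi in the table:
  <chi_rho, chi_0> = (1/3)[1*(7)*conj(1) + 1*(2 + 3*exp(-2*I*pi/3) + 2*exp(2*I*pi/3))*conj(1) + 1*(2 + 2*exp(-2*I*pi/3) + 3*exp(2*I*pi/3))*conj(1)]
      = (1/3)[(7) + (2 + 3*exp(-2*I*pi/3) + 2*exp(2*I*pi/3)) + (2 + 2*exp(-2*I*pi/3) + 3*exp(2*I*pi/3))] = 6/3 = 2
  <chi_rho, chi_1> = (1/3)[1*(7)*conj(1) + 1*(2 + 3*exp(-2*I*pi/3) + 2*exp(2*I*pi/3))*conj(exp(2*I*pi/3)) + 1*(2 + 2*exp(-2*I*pi/3) + 3*exp(2*I*pi/3))*conj(exp(-2*I*pi/3))]
      = (1/3)[(7) + (2 + 2*exp(-2*I*pi/3) + 3*exp(2*I*pi/3)) + (2 + 3*exp(-2*I*pi/3) + 2*exp(2*I*pi/3))] = 6/3 = 2
  <chi_rho, chi_2> = (1/3)[1*(7)*conj(1) + 1*(2 + 3*exp(-2*I*pi/3) + 2*exp(2*I*pi/3))*conj(exp(-2*I*pi/3)) + 1*(2 + 2*exp(-2*I*pi/3) + 3*exp(2*I*pi/3))*conj(exp(2*I*pi/3))]
      = (1/3)[(7) + (1) + (1)] = 9/3 = 3
(Exp terms are combined using exp(i*s)*conj(exp(i*t)) = exp(i*(s-t)), and sums of them are collapsed using the identity that for every m > 1 the m distinct m-th roots of unity sum to 0, e.g. 1 + exp(2*I*pi/3) + exp(-2*I*pi/3) = 0.)
Dimension check: dim(rho) = sum (mult * dim) = 2*1 + 2*1 + 3*1 = 7 = chi_rho(e) = 7.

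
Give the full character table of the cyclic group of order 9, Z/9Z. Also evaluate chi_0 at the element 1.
Character table of Z/9Z (irreps indexed chi_0,...,chi_8 with chi_k(m) = zeta_9^(k*m), zeta_9 = exp(2*pi*i/9)):
  irrep \ class  {0} (size 1)  {1} (size 1)    {2} (size 1)    {3} (size 1)    {4} (size 1)    {5} (size 1)    {6} (size 1)    {7} (size 1)    {8} (size 1)  
  chi_0          1             1               1               1               1               1               1               1               1             
  chi_1          1             exp(2*I*pi/9)   exp(4*I*pi/9)   exp(2*I*pi/3)   exp(8*I*pi/9)   exp(-8*I*pi/9)  exp(-2*I*pi/3)  exp(-4*I*pi/9)  exp(-2*I*pi/9)
  chi_2          1             exp(4*I*pi/9)   exp(8*I*pi/9)   exp(-2*I*pi/3)  exp(-2*I*pi/9)  exp(2*I*pi/9)   exp(2*I*pi/3)   exp(-8*I*pi/9)  exp(-4*I*pi/9)
  chi_3          1             exp(2*I*pi/3)   exp(-2*I*pi/3)  1               exp(2*I*pi/3)   exp(-2*I*pi/3)  1               exp(2*I*pi/3)   exp(-2*I*pi/3)
  chi_4          1             exp(8*I*pi/9)   exp(-2*I*pi/9)  exp(2*I*pi/3)   exp(-4*I*pi/9)  exp(4*I*pi/9)   exp(-2*I*pi/3)  exp(2*I*pi/9)   exp(-8*I*pi/9)
  chi_5          1             exp(-8*I*pi/9)  exp(2*I*pi/9)   exp(-2*I*pi/3)  exp(4*I*pi/9)   exp(-4*I*pi/9)  exp(2*I*pi/3)   exp(-2*I*pi/9)  exp(8*I*pi/9) 
  chi_6          1             exp(-2*I*pi/3)  exp(2*I*pi/3)   1               exp(-2*I*pi/3)  exp(2*I*pi/3)   1               exp(-2*I*pi/3)  exp(2*I*pi/3) 
  chi_7          1             exp(-4*I*pi/9)  exp(-8*I*pi/9)  exp(2*I*pi/3)   exp(2*I*pi/9)   exp(-2*I*pi/9)  exp(-2*I*pi/3)  exp(8*I*pi/9)   exp(4*I*pi/9) 
  chi_8          1             exp(-2*I*pi/9)  exp(-4*I*pi/9)  exp(-2*I*pi/3)  exp(-8*I*pi/9)  exp(8*I*pi/9)   exp(2*I*pi/3)   exp(4*I*pi/9)   exp(2*I*pi/9) 

Spot check: chi_0(1) = zeta_9^(0*1) = zeta_9^0 = 1.

Derivation: Z/9Z is abelian, so all 9 irreducible complex representations are 1-dimensional. They are given by chi_k(m) = zeta_9^(k*m) for k = 0,...,8. Row orthogonality: sum_m chi_k(m) conj(chi_l(m)) = 9 * [k = l].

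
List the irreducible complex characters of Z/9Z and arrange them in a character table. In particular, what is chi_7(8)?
Character table of Z/9Z (irreps indexed chi_0,...,chi_8 with chi_k(m) = zeta_9^(k*m), zeta_9 = exp(2*pi*i/9)):
  irrep \ class  {0} (size 1)  {1} (size 1)    {2} (size 1)    {3} (size 1)    {4} (size 1)    {5} (size 1)    {6} (size 1)    {7} (size 1)    {8} (size 1)  
  chi_0          1             1               1               1               1               1               1               1               1             
  chi_1          1             exp(2*I*pi/9)   exp(4*I*pi/9)   exp(2*I*pi/3)   exp(8*I*pi/9)   exp(-8*I*pi/9)  exp(-2*I*pi/3)  exp(-4*I*pi/9)  exp(-2*I*pi/9)
  chi_2          1             exp(4*I*pi/9)   exp(8*I*pi/9)   exp(-2*I*pi/3)  exp(-2*I*pi/9)  exp(2*I*pi/9)   exp(2*I*pi/3)   exp(-8*I*pi/9)  exp(-4*I*pi/9)
  chi_3          1             exp(2*I*pi/3)   exp(-2*I*pi/3)  1               exp(2*I*pi/3)   exp(-2*I*pi/3)  1               exp(2*I*pi/3)   exp(-2*I*pi/3)
  chi_4          1             exp(8*I*pi/9)   exp(-2*I*pi/9)  exp(2*I*pi/3)   exp(-4*I*pi/9)  exp(4*I*pi/9)   exp(-2*I*pi/3)  exp(2*I*pi/9)   exp(-8*I*pi/9)
  chi_5          1             exp(-8*I*pi/9)  exp(2*I*pi/9)   exp(-2*I*pi/3)  exp(4*I*pi/9)   exp(-4*I*pi/9)  exp(2*I*pi/3)   exp(-2*I*pi/9)  exp(8*I*pi/9) 
  chi_6          1             exp(-2*I*pi/3)  exp(2*I*pi/3)   1               exp(-2*I*pi/3)  exp(2*I*pi/3)   1               exp(-2*I*pi/3)  exp(2*I*pi/3) 
  chi_7          1             exp(-4*I*pi/9)  exp(-8*I*pi/9)  exp(2*I*pi/3)   exp(2*I*pi/9)   exp(-2*I*pi/9)  exp(-2*I*pi/3)  exp(8*I*pi/9)   exp(4*I*pi/9) 
  chi_8          1             exp(-2*I*pi/9)  exp(-4*I*pi/9)  exp(-2*I*pi/3)  exp(-8*I*pi/9)  exp(8*I*pi/9)   exp(2*I*pi/3)   exp(4*I*pi/9)   exp(2*I*pi/9) 

Spot check: chi_7(8) = zeta_9^(7*8) = zeta_9^56 = exp(4*I*pi/9).

Z/9Z is abelian, so all 9 irreducible complex representations are 1-dimensional. They are given by chi_k(m) = zeta_9^(k*m) for k = 0,...,8. Row orthogonality: sum_m chi_k(m) conj(chi_l(m)) = 9 * [k = l].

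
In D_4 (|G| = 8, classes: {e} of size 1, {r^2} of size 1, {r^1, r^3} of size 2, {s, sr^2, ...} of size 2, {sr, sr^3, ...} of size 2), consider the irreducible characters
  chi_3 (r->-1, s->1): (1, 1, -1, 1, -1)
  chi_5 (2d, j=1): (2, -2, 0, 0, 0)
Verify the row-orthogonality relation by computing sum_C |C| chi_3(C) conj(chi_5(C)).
Sum = 0; so <chi_3, chi_5> = 0 (distinct irreducibles are orthogonal).

Compute term by term over conjugacy classes (|C| * chi_3(C) * conj(chi_5(C))):
  1*(1)*conj(2) + 1*(1)*conj(-2) + 2*(-1)*conj(0) + 2*(1)*conj(0) + 2*(-1)*conj(0)
  = (2) + (-2) + (0) + (0) + (0)
  = 0.
Dividing by |G| = 8 gives 0/8 = 0, matching the row-orthogonality relation <chi_3, chi_5> = [chi_3 = chi_5].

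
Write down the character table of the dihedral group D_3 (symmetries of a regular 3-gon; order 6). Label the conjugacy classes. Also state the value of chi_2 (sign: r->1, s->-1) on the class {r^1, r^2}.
Conjugacy classes: {e} of size 1, {r^1, r^2} of size 2, {s, sr, ..., sr^2} of size 3.
Character table:
  irrep \ class              {e} (size 1)  {r^1, r^2} (size 2)  {s, sr, ..., sr^2} (size 3)
  chi_1 (triv)               1             1                    1                          
  chi_2 (sign: r->1, s->-1)  1             1                    -1                         
  chi_3 (2d, j=1)            2             -1                   0                          

Spot check: chi_2 (sign: r->1, s->-1) on {r^1, r^2} = 1.

Working: D_3 has order 2*3 = 6 with 3 conjugacy classes, hence 3 irreducibles. Sum of squared dims 1 + 1 + 4 = 6 = |G|. Linear characters come from the abelianisation; the 2-dimensional irreps have character r^k -> 2*cos(2*pi*j*k/3), reflections -> 0.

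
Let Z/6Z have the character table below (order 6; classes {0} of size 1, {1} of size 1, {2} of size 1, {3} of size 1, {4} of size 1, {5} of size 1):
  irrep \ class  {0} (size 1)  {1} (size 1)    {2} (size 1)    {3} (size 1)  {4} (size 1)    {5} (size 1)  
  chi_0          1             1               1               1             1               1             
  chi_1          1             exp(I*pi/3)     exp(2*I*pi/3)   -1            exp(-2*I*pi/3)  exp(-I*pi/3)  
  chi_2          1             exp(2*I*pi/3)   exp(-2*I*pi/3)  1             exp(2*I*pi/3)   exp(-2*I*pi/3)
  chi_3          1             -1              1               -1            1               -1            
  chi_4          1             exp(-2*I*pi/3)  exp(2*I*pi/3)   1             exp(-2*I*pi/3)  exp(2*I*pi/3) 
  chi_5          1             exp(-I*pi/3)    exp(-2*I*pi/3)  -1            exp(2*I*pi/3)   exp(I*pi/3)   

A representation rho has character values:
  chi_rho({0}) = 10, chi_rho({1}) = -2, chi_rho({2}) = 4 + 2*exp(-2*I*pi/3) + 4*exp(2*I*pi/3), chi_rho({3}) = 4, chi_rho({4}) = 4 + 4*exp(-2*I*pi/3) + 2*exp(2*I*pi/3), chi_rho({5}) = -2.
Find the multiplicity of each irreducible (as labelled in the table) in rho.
Multiplicities: chi_0: 2, chi_1: 1, chi_2: 2, chi_3: 2, chi_4: 3, chi_5: 0.

Reasoning: Use <chi_rho, chi> = (1/|G|) sum_C |C| * chi_rho(C) * conj(chi(C)) with |G| = 6 for each irreducible chi in the table:
  <chi_rho, chi_0> = (1/6)[1*(10)*conj(1) + 1*(-2)*conj(1) + 1*(4 + 2*exp(-2*I*pi/3) + 4*exp(2*I*pi/3))*conj(1) + 1*(4)*conj(1) + 1*(4 + 4*exp(-2*I*pi/3) + 2*exp(2*I*pi/3))*conj(1) + 1*(-2)*conj(1)]
      = (1/6)[(10) + (-2) + (4 + 2*exp(-2*I*pi/3) + 4*exp(2*I*pi/3)) + (4) + (4 + 4*exp(-2*I*pi/3) + 2*exp(2*I*pi/3)) + (-2)] = 12/6 = 2
  <chi_rho, chi_1> = (1/6)[1*(10)*conj(1) + 1*(-2)*conj(exp(I*pi/3)) + 1*(4 + 2*exp(-2*I*pi/3) + 4*exp(2*I*pi/3))*conj(exp(2*I*pi/3)) + 1*(4)*conj(-1) + 1*(4 + 4*exp(-2*I*pi/3) + 2*exp(2*I*pi/3))*conj(exp(-2*I*pi/3)) + 1*(-2)*conj(exp(-I*pi/3))]
      = (1/6)[(10) + (-2 + 2*exp(I*pi/3)) + (4 + 4*exp(-2*I*pi/3) + 2*exp(2*I*pi/3)) + (-4) + (4 + 2*exp(-2*I*pi/3) + 4*exp(2*I*pi/3)) + (-2 + 2*exp(-I*pi/3))] = 6/6 = 1
  <chi_rho, chi_2> = (1/6)[1*(10)*conj(1) + 1*(-2)*conj(exp(2*I*pi/3)) + 1*(4 + 2*exp(-2*I*pi/3) + 4*exp(2*I*pi/3))*conj(exp(-2*I*pi/3)) + 1*(4)*conj(1) + 1*(4 + 4*exp(-2*I*pi/3) + 2*exp(2*I*pi/3))*conj(exp(2*I*pi/3)) + 1*(-2)*conj(exp(-2*I*pi/3))]
      = (1/6)[(10) + (2 + exp(-I*pi/3) + 3*exp(2*I*pi/3)) + (-2) + (4) + (-2) + (2 + 3*exp(-2*I*pi/3) + exp(I*pi/3))] = 12/6 = 2
  <chi_rho, chi_3> = (1/6)[1*(10)*conj(1) + 1*(-2)*conj(-1) + 1*(4 + 2*exp(-2*I*pi/3) + 4*exp(2*I*pi/3))*conj(1) + 1*(4)*conj(-1) + 1*(4 + 4*exp(-2*I*pi/3) + 2*exp(2*I*pi/3))*conj(1) + 1*(-2)*conj(-1)]
      = (1/6)[(10) + (2) + (4 + 2*exp(-2*I*pi/3) + 4*exp(2*I*pi/3)) + (-4) + (4 + 4*exp(-2*I*pi/3) + 2*exp(2*I*pi/3)) + (2)] = 12/6 = 2
  <chi_rho, chi_4> = (1/6)[1*(10)*conj(1) + 1*(-2)*conj(exp(-2*I*pi/3)) + 1*(4 + 2*exp(-2*I*pi/3) + 4*exp(2*I*pi/3))*conj(exp(2*I*pi/3)) + 1*(4)*conj(1) + 1*(4 + 4*exp(-2*I*pi/3) + 2*exp(2*I*pi/3))*conj(exp(-2*I*pi/3)) + 1*(-2)*conj(exp(2*I*pi/3))]
      = (1/6)[(10) + (2 + 2*exp(-2*I*pi/3)) + (4 + 4*exp(-2*I*pi/3) + 2*exp(2*I*pi/3)) + (4) + (4 + 2*exp(-2*I*pi/3) + 4*exp(2*I*pi/3)) + (2 + 2*exp(2*I*pi/3))] = 18/6 = 3
  <chi_rho, chi_5> = (1/6)[1*(10)*conj(1) + 1*(-2)*conj(exp(-I*pi/3)) + 1*(4 + 2*exp(-2*I*pi/3) + 4*exp(2*I*pi/3))*conj(exp(-2*I*pi/3)) + 1*(4)*conj(-1) + 1*(4 + 4*exp(-2*I*pi/3) + 2*exp(2*I*pi/3))*conj(exp(2*I*pi/3)) + 1*(-2)*conj(exp(I*pi/3))]
      = (1/6)[(10) + (-2 + 3*exp(-I*pi/3) + exp(2*I*pi/3)) + (-2) + (-4) + (-2) + (-2 + exp(-2*I*pi/3) + 3*exp(I*pi/3))] = 0/6 = 0
(Exp terms are combined using exp(i*s)*conj(exp(i*t)) = exp(i*(s-t)), and sums of them are collapsed using the identity that for every m > 1 the m distinct m-th roots of unity sum to 0, e.g. 1 + exp(2*I*pi/3) + exp(-2*I*pi/3) = 0.)
Dimension check: dim(rho) = sum (mult * dim) = 2*1 + 1*1 + 2*1 + 2*1 + 3*1 + 0*1 = 10 = chi_rho(e) = 10.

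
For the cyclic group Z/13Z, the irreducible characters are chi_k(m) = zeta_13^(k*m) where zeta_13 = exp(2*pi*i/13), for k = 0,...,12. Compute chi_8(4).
chi_8(4) = zeta_13^32 = exp(12*I*pi/13)

Details: chi_8(4) = zeta_13^(8*4) = zeta_13^32. Since zeta_13^13 = 1, this equals zeta_13^6 = exp(2*pi*i*6/13) = exp(12*I*pi/13).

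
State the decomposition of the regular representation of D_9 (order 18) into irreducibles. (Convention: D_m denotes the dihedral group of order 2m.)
Each irreducible V_i of dimension d_i appears with multiplicity d_i, i.e. rho_reg = (direct sum over all irreducibles V_i) d_i V_i. The irreducible dimensions for D_9 are 1, 1, 2, 2, 2, 2: 2 irreducibles of dimension 1, each with multiplicity 1; 4 irreducibles of dimension 2, each with multiplicity 2. Total dimension 2*1*1 + 4*2*2 = 18 = |G|.

Proof sketch: General theorem: in the regular representation of a finite group G, each irreducible appears with multiplicity equal to its dimension. Check: dim(rho_reg) = sum d_i^2 = 1 + 1 + 4 + 4 + 4 + 4 = 18 = |G|.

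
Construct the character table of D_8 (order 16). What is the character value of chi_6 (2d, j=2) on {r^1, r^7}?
Conjugacy classes: {e} of size 1, {r^4} of size 1, {r^1, r^7} of size 2, {r^2, r^6} of size 2, {r^3, r^5} of size 2, {s, sr^2, ...} of size 4, {sr, sr^3, ...} of size 4.
Character table:
  irrep \ class              {e} (size 1)  {r^4} (size 1)  {r^1, r^7} (size 2)  {r^2, r^6} (size 2)  {r^3, r^5} (size 2)  {s, sr^2, ...} (size 4)  {sr, sr^3, ...} (size 4)
  chi_1 (triv)               1             1               1                    1                    1                    1                        1                       
  chi_2 (sign: r->1, s->-1)  1             1               1                    1                    1                    -1                       -1                      
  chi_3 (r->-1, s->1)        1             1               -1                   1                    -1                   1                        -1                      
  chi_4 (r->-1, s->-1)       1             1               -1                   1                    -1                   -1                       1                       
  chi_5 (2d, j=1)            2             -2              sqrt(2)              0                    -sqrt(2)             0                        0                       
  chi_6 (2d, j=2)            2             2               0                    -2                   0                    0                        0                       
  chi_7 (2d, j=3)            2             -2              -sqrt(2)             0                    sqrt(2)              0                        0                       

Spot check: chi_6 (2d, j=2) on {r^1, r^7} = 0.

Argument: D_8 has order 2*8 = 16 with 7 conjugacy classes, hence 7 irreducibles. Sum of squared dims 1 + 1 + 1 + 1 + 4 + 4 + 4 = 16 = |G|. Linear characters come from the abelianisation; the 2-dimensional irreps have character r^k -> 2*cos(2*pi*j*k/8), reflections -> 0.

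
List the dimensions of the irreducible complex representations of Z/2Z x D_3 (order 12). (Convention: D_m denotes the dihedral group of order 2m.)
Dimensions: 1, 1, 1, 1, 2, 2

Details: There are 6 irreducibles (= number of conjugacy classes). Their dimensions d_i satisfy sum d_i^2 = |G| = 12: 1 + 1 + 1 + 1 + 4 + 4 = 12. (For the product with Z/2Z: each of the 2 1-dim characters of Z/2Z tensors with each irrep of D_3, giving 2 copies of each D_3-dimension.)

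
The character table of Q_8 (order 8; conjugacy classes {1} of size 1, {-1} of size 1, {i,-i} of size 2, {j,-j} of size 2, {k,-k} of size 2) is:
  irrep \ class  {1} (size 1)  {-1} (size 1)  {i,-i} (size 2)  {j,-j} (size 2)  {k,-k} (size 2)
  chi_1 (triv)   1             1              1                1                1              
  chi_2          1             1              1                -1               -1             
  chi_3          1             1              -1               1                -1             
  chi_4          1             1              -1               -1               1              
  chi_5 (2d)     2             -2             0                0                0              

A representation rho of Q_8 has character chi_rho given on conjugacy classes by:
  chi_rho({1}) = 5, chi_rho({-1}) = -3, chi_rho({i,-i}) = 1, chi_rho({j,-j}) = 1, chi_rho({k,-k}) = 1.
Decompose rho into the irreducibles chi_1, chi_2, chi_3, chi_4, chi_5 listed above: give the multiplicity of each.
Multiplicities: chi_1: 1, chi_2: 0, chi_3: 0, chi_4: 0, chi_5: 2.

Solution. Use <chi_rho, chi> = (1/|G|) sum_C |C| * chi_rho(C) * conj(chi(C)) with |G| = 8 for each irreducible chi in the table:
  <chi_rho, chi_1> = (1/8)[1*(5)*conj(1) + 1*(-3)*conj(1) + 2*(1)*conj(1) + 2*(1)*conj(1) + 2*(1)*conj(1)]
      = (1/8)[(5) + (-3) + (2) + (2) + (2)] = 8/8 = 1
  <chi_rho, chi_2> = (1/8)[1*(5)*conj(1) + 1*(-3)*conj(1) + 2*(1)*conj(1) + 2*(1)*conj(-1) + 2*(1)*conj(-1)]
      = (1/8)[(5) + (-3) + (2) + (-2) + (-2)] = 0/8 = 0
  <chi_rho, chi_3> = (1/8)[1*(5)*conj(1) + 1*(-3)*conj(1) + 2*(1)*conj(-1) + 2*(1)*conj(1) + 2*(1)*conj(-1)]
      = (1/8)[(5) + (-3) + (-2) + (2) + (-2)] = 0/8 = 0
  <chi_rho, chi_4> = (1/8)[1*(5)*conj(1) + 1*(-3)*conj(1) + 2*(1)*conj(-1) + 2*(1)*conj(-1) + 2*(1)*conj(1)]
      = (1/8)[(5) + (-3) + (-2) + (-2) + (2)] = 0/8 = 0
  <chi_rho, chi_5> = (1/8)[1*(5)*conj(2) + 1*(-3)*conj(-2) + 2*(1)*conj(0) + 2*(1)*conj(0) + 2*(1)*conj(0)]
      = (1/8)[(10) + (6) + (0) + (0) + (0)] = 16/8 = 2
Dimension check: dim(rho) = sum (mult * dim) = 1*1 + 0*1 + 0*1 + 0*1 + 2*2 = 5 = chi_rho(e) = 5.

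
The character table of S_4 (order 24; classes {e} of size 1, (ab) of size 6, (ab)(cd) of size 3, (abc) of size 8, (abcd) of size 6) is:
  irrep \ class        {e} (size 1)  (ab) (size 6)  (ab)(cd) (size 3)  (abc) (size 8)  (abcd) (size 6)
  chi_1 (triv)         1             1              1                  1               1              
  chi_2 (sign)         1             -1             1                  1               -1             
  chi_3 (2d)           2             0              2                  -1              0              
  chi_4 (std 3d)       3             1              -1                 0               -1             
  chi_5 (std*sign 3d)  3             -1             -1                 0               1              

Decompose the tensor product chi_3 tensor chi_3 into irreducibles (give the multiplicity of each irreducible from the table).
chi_3 tensor chi_3 = chi_1 + chi_2 + chi_3 (all other irreducibles have multiplicity 0).

Working: The character of a tensor product is the pointwise product (chi_3 * chi_3)(C) = chi_3(C) * chi_3(C):
  {e}: (2)*(2), (ab): (0)*(0), (ab)(cd): (2)*(2), (abc): (-1)*(-1), (abcd): (0)*(0)
so (chi_3 * chi_3) takes values
  {e} -> 4, (ab) -> 0, (ab)(cd) -> 4, (abc) -> 1, (abcd) -> 0.
Now take the inner product of this character with each irreducible chi from the table, <chi_3*chi_3, chi> = (1/24) sum_C |C| (chi_3*chi_3)(C) conj(chi(C)):
  <chi_3*chi_3, chi_1> = (1/24)[1*(4)*conj(1) + 6*(0)*conj(1) + 3*(4)*conj(1) + 8*(1)*conj(1) + 6*(0)*conj(1)]
      = (1/24)[(4) + (0) + (12) + (8) + (0)] = 24/24 = 1
  <chi_3*chi_3, chi_2> = (1/24)[1*(4)*conj(1) + 6*(0)*conj(-1) + 3*(4)*conj(1) + 8*(1)*conj(1) + 6*(0)*conj(-1)]
      = (1/24)[(4) + (0) + (12) + (8) + (0)] = 24/24 = 1
  <chi_3*chi_3, chi_3> = (1/24)[1*(4)*conj(2) + 6*(0)*conj(0) + 3*(4)*conj(2) + 8*(1)*conj(-1) + 6*(0)*conj(0)]
      = (1/24)[(8) + (0) + (24) + (-8) + (0)] = 24/24 = 1
  <chi_3*chi_3, chi_4> = (1/24)[1*(4)*conj(3) + 6*(0)*conj(1) + 3*(4)*conj(-1) + 8*(1)*conj(0) + 6*(0)*conj(-1)]
      = (1/24)[(12) + (0) + (-12) + (0) + (0)] = 0/24 = 0
  <chi_3*chi_3, chi_5> = (1/24)[1*(4)*conj(3) + 6*(0)*conj(-1) + 3*(4)*conj(-1) + 8*(1)*conj(0) + 6*(0)*conj(1)]
      = (1/24)[(12) + (0) + (-12) + (0) + (0)] = 0/24 = 0
Hence the multiplicities are chi_1: 1, chi_2: 1, chi_3: 1. Dimension check: dim(chi_3)*dim(chi_3) = 2*2 = 4 and sum (mult * dim) = 1*1 + 1*1 + 1*2 = 4.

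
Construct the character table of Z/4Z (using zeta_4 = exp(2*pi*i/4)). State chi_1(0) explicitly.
Character table of Z/4Z (irreps indexed chi_0,...,chi_3 with chi_k(m) = zeta_4^(k*m), zeta_4 = exp(2*pi*i/4)):
  irrep \ class  {0} (size 1)  {1} (size 1)  {2} (size 1)  {3} (size 1)
  chi_0          1             1             1             1           
  chi_1          1             I             -1            -I          
  chi_2          1             -1            1             -1          
  chi_3          1             -I            -1            I           

Spot check: chi_1(0) = zeta_4^(1*0) = zeta_4^0 = 1.

Proof sketch: Z/4Z is abelian, so all 4 irreducible complex representations are 1-dimensional. They are given by chi_k(m) = zeta_4^(k*m) for k = 0,...,3. Row orthogonality: sum_m chi_k(m) conj(chi_l(m)) = 4 * [k = l].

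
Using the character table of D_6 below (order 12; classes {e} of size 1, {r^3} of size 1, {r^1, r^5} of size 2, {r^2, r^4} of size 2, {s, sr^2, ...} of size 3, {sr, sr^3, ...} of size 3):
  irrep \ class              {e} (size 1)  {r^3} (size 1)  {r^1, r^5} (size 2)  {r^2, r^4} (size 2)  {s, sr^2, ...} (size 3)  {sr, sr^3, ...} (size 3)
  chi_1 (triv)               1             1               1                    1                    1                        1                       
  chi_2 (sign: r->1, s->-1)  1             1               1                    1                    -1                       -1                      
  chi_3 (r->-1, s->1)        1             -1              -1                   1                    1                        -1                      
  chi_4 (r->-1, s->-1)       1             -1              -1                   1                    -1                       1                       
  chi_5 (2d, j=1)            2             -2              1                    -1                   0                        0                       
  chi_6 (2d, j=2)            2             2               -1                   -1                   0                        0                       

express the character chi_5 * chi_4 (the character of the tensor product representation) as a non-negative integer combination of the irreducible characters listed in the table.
chi_5 tensor chi_4 = chi_6 (all other irreducibles have multiplicity 0).

The character of a tensor product is the pointwise product (chi_5 * chi_4)(C) = chi_5(C) * chi_4(C):
  {e}: (2)*(1), {r^3}: (-2)*(-1), {r^1, r^5}: (1)*(-1), {r^2, r^4}: (-1)*(1), {s, sr^2, ...}: (0)*(-1), {sr, sr^3, ...}: (0)*(1)
so (chi_5 * chi_4) takes values
  {e} -> 2, {r^3} -> 2, {r^1, r^5} -> -1, {r^2, r^4} -> -1, {s, sr^2, ...} -> 0, {sr, sr^3, ...} -> 0.
Now take the inner product of this character with each irreducible chi from the table, <chi_5*chi_4, chi> = (1/12) sum_C |C| (chi_5*chi_4)(C) conj(chi(C)):
  <chi_5*chi_4, chi_1> = (1/12)[1*(2)*conj(1) + 1*(2)*conj(1) + 2*(-1)*conj(1) + 2*(-1)*conj(1) + 3*(0)*conj(1) + 3*(0)*conj(1)]
      = (1/12)[(2) + (2) + (-2) + (-2) + (0) + (0)] = 0/12 = 0
  <chi_5*chi_4, chi_2> = (1/12)[1*(2)*conj(1) + 1*(2)*conj(1) + 2*(-1)*conj(1) + 2*(-1)*conj(1) + 3*(0)*conj(-1) + 3*(0)*conj(-1)]
      = (1/12)[(2) + (2) + (-2) + (-2) + (0) + (0)] = 0/12 = 0
  <chi_5*chi_4, chi_3> = (1/12)[1*(2)*conj(1) + 1*(2)*conj(-1) + 2*(-1)*conj(-1) + 2*(-1)*conj(1) + 3*(0)*conj(1) + 3*(0)*conj(-1)]
      = (1/12)[(2) + (-2) + (2) + (-2) + (0) + (0)] = 0/12 = 0
  <chi_5*chi_4, chi_4> = (1/12)[1*(2)*conj(1) + 1*(2)*conj(-1) + 2*(-1)*conj(-1) + 2*(-1)*conj(1) + 3*(0)*conj(-1) + 3*(0)*conj(1)]
      = (1/12)[(2) + (-2) + (2) + (-2) + (0) + (0)] = 0/12 = 0
  <chi_5*chi_4, chi_5> = (1/12)[1*(2)*conj(2) + 1*(2)*conj(-2) + 2*(-1)*conj(1) + 2*(-1)*conj(-1) + 3*(0)*conj(0) + 3*(0)*conj(0)]
      = (1/12)[(4) + (-4) + (-2) + (2) + (0) + (0)] = 0/12 = 0
  <chi_5*chi_4, chi_6> = (1/12)[1*(2)*conj(2) + 1*(2)*conj(2) + 2*(-1)*conj(-1) + 2*(-1)*conj(-1) + 3*(0)*conj(0) + 3*(0)*conj(0)]
      = (1/12)[(4) + (4) + (2) + (2) + (0) + (0)] = 12/12 = 1
Hence the multiplicities are chi_6: 1. Dimension check: dim(chi_5)*dim(chi_4) = 2*1 = 2 and sum (mult * dim) = 1*2 = 2.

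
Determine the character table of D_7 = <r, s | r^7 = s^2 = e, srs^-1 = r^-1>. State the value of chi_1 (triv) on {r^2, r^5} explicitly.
Conjugacy classes: {e} of size 1, {r^1, r^6} of size 2, {r^2, r^5} of size 2, {r^3, r^4} of size 2, {s, sr, ..., sr^6} of size 7.
Character table:
  irrep \ class              {e} (size 1)  {r^1, r^6} (size 2)  {r^2, r^5} (size 2)  {r^3, r^4} (size 2)  {s, sr, ..., sr^6} (size 7)
  chi_1 (triv)               1             1                    1                    1                    1                          
  chi_2 (sign: r->1, s->-1)  1             1                    1                    1                    -1                         
  chi_3 (2d, j=1)            2             2*cos(2*pi/7)        -2*cos(3*pi/7)       -2*cos(pi/7)         0                          
  chi_4 (2d, j=2)            2             -2*cos(3*pi/7)       -2*cos(pi/7)         2*cos(2*pi/7)        0                          
  chi_5 (2d, j=3)            2             -2*cos(pi/7)         2*cos(2*pi/7)        -2*cos(3*pi/7)       0                          

Spot check: chi_1 (triv) on {r^2, r^5} = 1.

Solution. D_7 has order 2*7 = 14 with 5 conjugacy classes, hence 5 irreducibles. Sum of squared dims 1 + 1 + 4 + 4 + 4 = 14 = |G|. Linear characters come from the abelianisation; the 2-dimensional irreps have character r^k -> 2*cos(2*pi*j*k/7), reflections -> 0.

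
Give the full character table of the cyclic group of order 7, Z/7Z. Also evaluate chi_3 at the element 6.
Character table of Z/7Z (irreps indexed chi_0,...,chi_6 with chi_k(m) = zeta_7^(k*m), zeta_7 = exp(2*pi*i/7)):
  irrep \ class  {0} (size 1)  {1} (size 1)    {2} (size 1)    {3} (size 1)    {4} (size 1)    {5} (size 1)    {6} (size 1)  
  chi_0          1             1               1               1               1               1               1             
  chi_1          1             exp(2*I*pi/7)   exp(4*I*pi/7)   exp(6*I*pi/7)   exp(-6*I*pi/7)  exp(-4*I*pi/7)  exp(-2*I*pi/7)
  chi_2          1             exp(4*I*pi/7)   exp(-6*I*pi/7)  exp(-2*I*pi/7)  exp(2*I*pi/7)   exp(6*I*pi/7)   exp(-4*I*pi/7)
  chi_3          1             exp(6*I*pi/7)   exp(-2*I*pi/7)  exp(4*I*pi/7)   exp(-4*I*pi/7)  exp(2*I*pi/7)   exp(-6*I*pi/7)
  chi_4          1             exp(-6*I*pi/7)  exp(2*I*pi/7)   exp(-4*I*pi/7)  exp(4*I*pi/7)   exp(-2*I*pi/7)  exp(6*I*pi/7) 
  chi_5          1             exp(-4*I*pi/7)  exp(6*I*pi/7)   exp(2*I*pi/7)   exp(-2*I*pi/7)  exp(-6*I*pi/7)  exp(4*I*pi/7) 
  chi_6          1             exp(-2*I*pi/7)  exp(-4*I*pi/7)  exp(-6*I*pi/7)  exp(6*I*pi/7)   exp(4*I*pi/7)   exp(2*I*pi/7) 

Spot check: chi_3(6) = zeta_7^(3*6) = zeta_7^18 = exp(-6*I*pi/7).

Argument: Z/7Z is abelian, so all 7 irreducible complex representations are 1-dimensional. They are given by chi_k(m) = zeta_7^(k*m) for k = 0,...,6. Row orthogonality: sum_m chi_k(m) conj(chi_l(m)) = 7 * [k = l].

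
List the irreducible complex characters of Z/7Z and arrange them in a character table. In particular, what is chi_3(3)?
Character table of Z/7Z (irreps indexed chi_0,...,chi_6 with chi_k(m) = zeta_7^(k*m), zeta_7 = exp(2*pi*i/7)):
  irrep \ class  {0} (size 1)  {1} (size 1)    {2} (size 1)    {3} (size 1)    {4} (size 1)    {5} (size 1)    {6} (size 1)  
  chi_0          1             1               1               1               1               1               1             
  chi_1          1             exp(2*I*pi/7)   exp(4*I*pi/7)   exp(6*I*pi/7)   exp(-6*I*pi/7)  exp(-4*I*pi/7)  exp(-2*I*pi/7)
  chi_2          1             exp(4*I*pi/7)   exp(-6*I*pi/7)  exp(-2*I*pi/7)  exp(2*I*pi/7)   exp(6*I*pi/7)   exp(-4*I*pi/7)
  chi_3          1             exp(6*I*pi/7)   exp(-2*I*pi/7)  exp(4*I*pi/7)   exp(-4*I*pi/7)  exp(2*I*pi/7)   exp(-6*I*pi/7)
  chi_4          1             exp(-6*I*pi/7)  exp(2*I*pi/7)   exp(-4*I*pi/7)  exp(4*I*pi/7)   exp(-2*I*pi/7)  exp(6*I*pi/7) 
  chi_5          1             exp(-4*I*pi/7)  exp(6*I*pi/7)   exp(2*I*pi/7)   exp(-2*I*pi/7)  exp(-6*I*pi/7)  exp(4*I*pi/7) 
  chi_6          1             exp(-2*I*pi/7)  exp(-4*I*pi/7)  exp(-6*I*pi/7)  exp(6*I*pi/7)   exp(4*I*pi/7)   exp(2*I*pi/7) 

Spot check: chi_3(3) = zeta_7^(3*3) = zeta_7^9 = exp(4*I*pi/7).

Reasoning: Z/7Z is abelian, so all 7 irreducible complex representations are 1-dimensional. They are given by chi_k(m) = zeta_7^(k*m) for k = 0,...,6. Row orthogonality: sum_m chi_k(m) conj(chi_l(m)) = 7 * [k = l].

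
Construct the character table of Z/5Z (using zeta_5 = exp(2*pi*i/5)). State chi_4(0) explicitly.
Character table of Z/5Z (irreps indexed chi_0,...,chi_4 with chi_k(m) = zeta_5^(k*m), zeta_5 = exp(2*pi*i/5)):
  irrep \ class  {0} (size 1)  {1} (size 1)    {2} (size 1)    {3} (size 1)    {4} (size 1)  
  chi_0          1             1               1               1               1             
  chi_1          1             exp(2*I*pi/5)   exp(4*I*pi/5)   exp(-4*I*pi/5)  exp(-2*I*pi/5)
  chi_2          1             exp(4*I*pi/5)   exp(-2*I*pi/5)  exp(2*I*pi/5)   exp(-4*I*pi/5)
  chi_3          1             exp(-4*I*pi/5)  exp(2*I*pi/5)   exp(-2*I*pi/5)  exp(4*I*pi/5) 
  chi_4          1             exp(-2*I*pi/5)  exp(-4*I*pi/5)  exp(4*I*pi/5)   exp(2*I*pi/5) 

Spot check: chi_4(0) = zeta_5^(4*0) = zeta_5^0 = 1.

Derivation: Z/5Z is abelian, so all 5 irreducible complex representations are 1-dimensional. They are given by chi_k(m) = zeta_5^(k*m) for k = 0,...,4. Row orthogonality: sum_m chi_k(m) conj(chi_l(m)) = 5 * [k = l].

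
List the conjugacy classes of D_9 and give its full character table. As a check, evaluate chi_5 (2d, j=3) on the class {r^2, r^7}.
Conjugacy classes: {e} of size 1, {r^1, r^8} of size 2, {r^2, r^7} of size 2, {r^3, r^6} of size 2, {r^4, r^5} of size 2, {s, sr, ..., sr^8} of size 9.
Character table:
  irrep \ class              {e} (size 1)  {r^1, r^8} (size 2)  {r^2, r^7} (size 2)  {r^3, r^6} (size 2)  {r^4, r^5} (size 2)  {s, sr, ..., sr^8} (size 9)
  chi_1 (triv)               1             1                    1                    1                    1                    1                          
  chi_2 (sign: r->1, s->-1)  1             1                    1                    1                    1                    -1                         
  chi_3 (2d, j=1)            2             2*cos(2*pi/9)        2*cos(4*pi/9)        -1                   -2*cos(pi/9)         0                          
  chi_4 (2d, j=2)            2             2*cos(4*pi/9)        -2*cos(pi/9)         -1                   2*cos(2*pi/9)        0                          
  chi_5 (2d, j=3)            2             -1                   -1                   2                    -1                   0                          
  chi_6 (2d, j=4)            2             -2*cos(pi/9)         2*cos(2*pi/9)        -1                   2*cos(4*pi/9)        0                          

Spot check: chi_5 (2d, j=3) on {r^2, r^7} = -1.

Argument: D_9 has order 2*9 = 18 with 6 conjugacy classes, hence 6 irreducibles. Sum of squared dims 1 + 1 + 4 + 4 + 4 + 4 = 18 = |G|. Linear characters come from the abelianisation; the 2-dimensional irreps have character r^k -> 2*cos(2*pi*j*k/9), reflections -> 0.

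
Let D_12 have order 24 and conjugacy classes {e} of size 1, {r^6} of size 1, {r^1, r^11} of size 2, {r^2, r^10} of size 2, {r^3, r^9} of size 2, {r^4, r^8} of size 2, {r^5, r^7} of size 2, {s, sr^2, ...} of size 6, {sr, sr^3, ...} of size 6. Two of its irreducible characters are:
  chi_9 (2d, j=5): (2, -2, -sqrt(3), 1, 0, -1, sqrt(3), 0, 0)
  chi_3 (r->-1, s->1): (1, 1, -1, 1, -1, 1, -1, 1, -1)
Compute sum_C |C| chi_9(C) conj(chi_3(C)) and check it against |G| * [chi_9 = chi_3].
Sum = 0; so <chi_9, chi_3> = 0 (distinct irreducibles are orthogonal).

Reasoning: Compute term by term over conjugacy classes (|C| * chi_9(C) * conj(chi_3(C))):
  1*(2)*conj(1) + 1*(-2)*conj(1) + 2*(-sqrt(3))*conj(-1) + 2*(1)*conj(1) + 2*(0)*conj(-1) + 2*(-1)*conj(1) + 2*(sqrt(3))*conj(-1) + 6*(0)*conj(1) + 6*(0)*conj(-1)
  = (2) + (-2) + (2*sqrt(3)) + (2) + (0) + (-2) + (-2*sqrt(3)) + (0) + (0)
  = 0.
Dividing by |G| = 24 gives 0/24 = 0, matching the row-orthogonality relation <chi_9, chi_3> = [chi_9 = chi_3].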